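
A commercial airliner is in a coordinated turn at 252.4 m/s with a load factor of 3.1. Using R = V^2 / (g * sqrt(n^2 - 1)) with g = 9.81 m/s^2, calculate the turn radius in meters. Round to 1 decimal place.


Step 1: V^2 = 252.4^2 = 63705.76
Step 2: n^2 - 1 = 3.1^2 - 1 = 8.61
Step 3: sqrt(8.61) = 2.93428
Step 4: R = 63705.76 / (9.81 * 2.93428) = 2213.1 m

2213.1


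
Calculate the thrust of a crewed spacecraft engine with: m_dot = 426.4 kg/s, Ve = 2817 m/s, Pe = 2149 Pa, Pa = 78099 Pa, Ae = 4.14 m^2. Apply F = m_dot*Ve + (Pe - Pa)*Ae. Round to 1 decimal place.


Step 1: Momentum thrust = m_dot * Ve = 426.4 * 2817 = 1201168.8 N
Step 2: Pressure thrust = (Pe - Pa) * Ae = (2149 - 78099) * 4.14 = -314433.00 N
Step 3: Total thrust F = 1201168.8 + -314433.00 = 886735.8 N

886735.8


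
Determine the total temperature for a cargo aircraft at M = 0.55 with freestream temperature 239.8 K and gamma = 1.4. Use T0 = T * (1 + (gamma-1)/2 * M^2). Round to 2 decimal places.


Step 1: (gamma-1)/2 = 0.2
Step 2: M^2 = 0.3025
Step 3: 1 + 0.2 * 0.3025 = 1.0605
Step 4: T0 = 239.8 * 1.0605 = 254.31 K

254.31


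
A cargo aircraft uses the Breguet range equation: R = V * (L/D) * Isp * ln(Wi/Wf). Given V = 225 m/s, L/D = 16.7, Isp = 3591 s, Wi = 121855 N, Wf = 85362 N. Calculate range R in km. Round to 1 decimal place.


Step 1: Coefficient = V * (L/D) * Isp = 225 * 16.7 * 3591 = 13493182.5 m
Step 2: Wi/Wf = 121855 / 85362 = 1.427509
Step 3: ln(1.427509) = 0.355931
Step 4: R = 13493182.5 * 0.355931 = 4802638.9 m = 4802.6 km

4802.6


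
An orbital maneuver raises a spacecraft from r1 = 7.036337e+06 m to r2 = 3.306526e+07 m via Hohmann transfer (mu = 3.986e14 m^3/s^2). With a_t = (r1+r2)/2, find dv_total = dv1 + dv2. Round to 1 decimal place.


Step 1: Transfer semi-major axis a_t = (7.036337e+06 + 3.306526e+07) / 2 = 2.005080e+07 m
Step 2: v1 (circular at r1) = sqrt(mu/r1) = 7526.54 m/s
Step 3: v_t1 = sqrt(mu*(2/r1 - 1/a_t)) = 9665.3 m/s
Step 4: dv1 = |9665.3 - 7526.54| = 2138.76 m/s
Step 5: v2 (circular at r2) = 3472.02 m/s, v_t2 = 2056.79 m/s
Step 6: dv2 = |3472.02 - 2056.79| = 1415.23 m/s
Step 7: Total delta-v = 2138.76 + 1415.23 = 3554.0 m/s

3554.0


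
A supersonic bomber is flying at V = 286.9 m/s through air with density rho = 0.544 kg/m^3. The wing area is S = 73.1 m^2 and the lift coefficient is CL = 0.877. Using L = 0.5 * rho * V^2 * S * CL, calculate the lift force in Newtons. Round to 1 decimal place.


Step 1: Calculate dynamic pressure q = 0.5 * 0.544 * 286.9^2 = 0.5 * 0.544 * 82311.61 = 22388.7579 Pa
Step 2: Multiply by wing area and lift coefficient: L = 22388.7579 * 73.1 * 0.877
Step 3: L = 1636618.204 * 0.877 = 1435314.2 N

1435314.2


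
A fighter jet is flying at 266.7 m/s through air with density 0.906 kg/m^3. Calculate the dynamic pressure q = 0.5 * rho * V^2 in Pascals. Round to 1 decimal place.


Step 1: V^2 = 266.7^2 = 71128.89
Step 2: q = 0.5 * 0.906 * 71128.89
Step 3: q = 32221.4 Pa

32221.4


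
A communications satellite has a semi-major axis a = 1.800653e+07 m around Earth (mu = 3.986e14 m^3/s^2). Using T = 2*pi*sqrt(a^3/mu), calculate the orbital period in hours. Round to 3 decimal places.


Step 1: a^3 / mu = 5.838349e+21 / 3.986e14 = 1.464714e+07
Step 2: sqrt(1.464714e+07) = 3827.158 s
Step 3: T = 2*pi * 3827.158 = 24046.74 s
Step 4: T in hours = 24046.74 / 3600 = 6.680 hours

6.680


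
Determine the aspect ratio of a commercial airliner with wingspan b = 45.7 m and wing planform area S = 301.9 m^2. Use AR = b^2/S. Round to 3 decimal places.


Step 1: b^2 = 45.7^2 = 2088.49
Step 2: AR = 2088.49 / 301.9 = 6.918

6.918


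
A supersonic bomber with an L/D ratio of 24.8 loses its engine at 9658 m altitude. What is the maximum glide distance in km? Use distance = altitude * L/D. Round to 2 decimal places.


Step 1: Glide distance = altitude * L/D = 9658 * 24.8 = 239518.4 m
Step 2: Convert to km: 239518.4 / 1000 = 239.52 km

239.52


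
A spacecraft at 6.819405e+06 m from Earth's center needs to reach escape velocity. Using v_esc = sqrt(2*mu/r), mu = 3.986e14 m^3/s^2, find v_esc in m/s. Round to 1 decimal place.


Step 1: 2*mu/r = 2 * 3.986e14 / 6.819405e+06 = 116901694.5027
Step 2: v_esc = sqrt(116901694.5027) = 10812.1 m/s

10812.1


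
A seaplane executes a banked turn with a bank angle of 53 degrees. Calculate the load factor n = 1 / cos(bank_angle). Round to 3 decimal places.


Step 1: Convert 53 degrees to radians = 0.925025
Step 2: cos(53 deg) = 0.601815
Step 3: n = 1 / 0.601815 = 1.662

1.662


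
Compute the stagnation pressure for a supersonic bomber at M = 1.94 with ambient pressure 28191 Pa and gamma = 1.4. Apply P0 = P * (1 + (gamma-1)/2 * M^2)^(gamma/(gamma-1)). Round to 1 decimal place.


Step 1: (gamma-1)/2 * M^2 = 0.2 * 3.7636 = 0.75272
Step 2: 1 + 0.75272 = 1.75272
Step 3: Exponent gamma/(gamma-1) = 3.5
Step 4: P0 = 28191 * 1.75272^3.5 = 200957.6 Pa

200957.6


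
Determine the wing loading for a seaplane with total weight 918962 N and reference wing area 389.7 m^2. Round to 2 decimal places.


Step 1: Wing loading = W / S = 918962 / 389.7
Step 2: Wing loading = 2358.13 N/m^2

2358.13


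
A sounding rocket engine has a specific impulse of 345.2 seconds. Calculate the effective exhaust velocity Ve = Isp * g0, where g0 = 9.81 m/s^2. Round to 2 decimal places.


Step 1: Ve = Isp * g0 = 345.2 * 9.81
Step 2: Ve = 3386.41 m/s

3386.41


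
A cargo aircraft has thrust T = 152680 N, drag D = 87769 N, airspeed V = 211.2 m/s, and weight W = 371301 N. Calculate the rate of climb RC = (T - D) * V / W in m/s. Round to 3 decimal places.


Step 1: Excess thrust = T - D = 152680 - 87769 = 64911 N
Step 2: Excess power = 64911 * 211.2 = 13709203.2 W
Step 3: RC = 13709203.2 / 371301 = 36.922 m/s

36.922


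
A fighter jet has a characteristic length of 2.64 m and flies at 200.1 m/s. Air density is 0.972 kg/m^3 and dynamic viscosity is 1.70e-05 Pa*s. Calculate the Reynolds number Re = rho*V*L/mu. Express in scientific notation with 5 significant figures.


Step 1: Numerator = rho * V * L = 0.972 * 200.1 * 2.64 = 513.472608
Step 2: Re = 513.472608 / 1.70e-05
Step 3: Re = 3.0204e+07

3.0204e+07


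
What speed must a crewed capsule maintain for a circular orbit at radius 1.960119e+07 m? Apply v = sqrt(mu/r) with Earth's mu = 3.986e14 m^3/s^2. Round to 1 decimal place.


Step 1: mu / r = 3.986e14 / 1.960119e+07 = 20335500.0385
Step 2: v = sqrt(20335500.0385) = 4509.5 m/s

4509.5


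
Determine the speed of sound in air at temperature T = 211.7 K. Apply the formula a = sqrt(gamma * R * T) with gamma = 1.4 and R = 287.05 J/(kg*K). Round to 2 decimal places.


Step 1: gamma * R * T = 1.4 * 287.05 * 211.7 = 85075.879
Step 2: a = sqrt(85075.879) = 291.68 m/s

291.68


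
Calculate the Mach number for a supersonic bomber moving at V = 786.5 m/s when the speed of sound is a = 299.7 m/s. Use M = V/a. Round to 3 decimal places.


Step 1: M = V / a = 786.5 / 299.7
Step 2: M = 2.624

2.624


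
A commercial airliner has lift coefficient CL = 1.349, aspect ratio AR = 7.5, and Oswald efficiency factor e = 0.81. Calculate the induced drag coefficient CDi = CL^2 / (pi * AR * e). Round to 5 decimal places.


Step 1: CL^2 = 1.349^2 = 1.819801
Step 2: pi * AR * e = 3.14159 * 7.5 * 0.81 = 19.085175
Step 3: CDi = 1.819801 / 19.085175 = 0.09535

0.09535


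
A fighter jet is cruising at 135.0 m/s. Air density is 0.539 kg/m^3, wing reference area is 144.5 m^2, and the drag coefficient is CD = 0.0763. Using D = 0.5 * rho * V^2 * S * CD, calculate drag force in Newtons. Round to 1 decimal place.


Step 1: Dynamic pressure q = 0.5 * 0.539 * 135.0^2 = 4911.6375 Pa
Step 2: Drag D = q * S * CD = 4911.6375 * 144.5 * 0.0763
Step 3: D = 54152.5 N

54152.5


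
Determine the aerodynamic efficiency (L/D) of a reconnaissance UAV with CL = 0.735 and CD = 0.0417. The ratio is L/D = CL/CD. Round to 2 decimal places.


Step 1: L/D = CL / CD = 0.735 / 0.0417
Step 2: L/D = 17.63

17.63


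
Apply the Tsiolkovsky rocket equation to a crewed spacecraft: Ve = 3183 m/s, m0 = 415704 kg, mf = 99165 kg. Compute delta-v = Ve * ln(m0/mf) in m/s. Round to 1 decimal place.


Step 1: Mass ratio m0/mf = 415704 / 99165 = 4.192044
Step 2: ln(4.192044) = 1.433188
Step 3: delta-v = 3183 * 1.433188 = 4561.8 m/s

4561.8


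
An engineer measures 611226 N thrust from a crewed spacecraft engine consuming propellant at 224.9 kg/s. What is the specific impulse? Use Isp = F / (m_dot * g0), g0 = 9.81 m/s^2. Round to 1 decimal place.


Step 1: m_dot * g0 = 224.9 * 9.81 = 2206.27
Step 2: Isp = 611226 / 2206.27 = 277.0 s

277.0


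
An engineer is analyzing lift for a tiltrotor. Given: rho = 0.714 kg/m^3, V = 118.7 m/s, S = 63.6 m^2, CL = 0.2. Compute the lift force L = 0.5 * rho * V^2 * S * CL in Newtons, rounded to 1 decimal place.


Step 1: Calculate dynamic pressure q = 0.5 * 0.714 * 118.7^2 = 0.5 * 0.714 * 14089.69 = 5030.0193 Pa
Step 2: Multiply by wing area and lift coefficient: L = 5030.0193 * 63.6 * 0.2
Step 3: L = 319909.2294 * 0.2 = 63981.8 N

63981.8


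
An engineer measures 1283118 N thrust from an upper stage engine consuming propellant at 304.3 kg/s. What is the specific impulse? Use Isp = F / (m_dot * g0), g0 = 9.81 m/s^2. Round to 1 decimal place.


Step 1: m_dot * g0 = 304.3 * 9.81 = 2985.18
Step 2: Isp = 1283118 / 2985.18 = 429.8 s

429.8


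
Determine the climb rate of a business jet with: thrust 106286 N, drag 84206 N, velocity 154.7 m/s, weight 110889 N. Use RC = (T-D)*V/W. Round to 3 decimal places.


Step 1: Excess thrust = T - D = 106286 - 84206 = 22080 N
Step 2: Excess power = 22080 * 154.7 = 3415776.0 W
Step 3: RC = 3415776.0 / 110889 = 30.804 m/s

30.804


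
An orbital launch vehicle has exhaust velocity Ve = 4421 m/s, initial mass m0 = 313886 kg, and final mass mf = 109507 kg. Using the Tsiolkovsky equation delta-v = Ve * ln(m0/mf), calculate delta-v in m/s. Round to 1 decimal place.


Step 1: Mass ratio m0/mf = 313886 / 109507 = 2.866356
Step 2: ln(2.866356) = 1.053041
Step 3: delta-v = 4421 * 1.053041 = 4655.5 m/s

4655.5


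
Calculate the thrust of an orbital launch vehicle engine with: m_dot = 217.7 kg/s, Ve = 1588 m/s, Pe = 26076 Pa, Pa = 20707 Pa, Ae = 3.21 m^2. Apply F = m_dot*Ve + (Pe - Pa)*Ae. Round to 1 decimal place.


Step 1: Momentum thrust = m_dot * Ve = 217.7 * 1588 = 345707.6 N
Step 2: Pressure thrust = (Pe - Pa) * Ae = (26076 - 20707) * 3.21 = 17234.49 N
Step 3: Total thrust F = 345707.6 + 17234.49 = 362942.1 N

362942.1


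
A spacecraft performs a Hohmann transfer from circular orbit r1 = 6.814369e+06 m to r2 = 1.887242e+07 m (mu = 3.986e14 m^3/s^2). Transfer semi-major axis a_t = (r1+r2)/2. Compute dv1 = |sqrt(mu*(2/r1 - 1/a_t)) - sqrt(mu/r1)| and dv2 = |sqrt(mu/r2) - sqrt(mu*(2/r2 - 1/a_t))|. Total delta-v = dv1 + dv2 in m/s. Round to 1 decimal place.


Step 1: Transfer semi-major axis a_t = (6.814369e+06 + 1.887242e+07) / 2 = 1.284339e+07 m
Step 2: v1 (circular at r1) = sqrt(mu/r1) = 7648.14 m/s
Step 3: v_t1 = sqrt(mu*(2/r1 - 1/a_t)) = 9271.07 m/s
Step 4: dv1 = |9271.07 - 7648.14| = 1622.93 m/s
Step 5: v2 (circular at r2) = 4595.73 m/s, v_t2 = 3347.56 m/s
Step 6: dv2 = |4595.73 - 3347.56| = 1248.18 m/s
Step 7: Total delta-v = 1622.93 + 1248.18 = 2871.1 m/s

2871.1


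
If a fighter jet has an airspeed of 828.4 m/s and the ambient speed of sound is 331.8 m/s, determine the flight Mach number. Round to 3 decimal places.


Step 1: M = V / a = 828.4 / 331.8
Step 2: M = 2.497

2.497


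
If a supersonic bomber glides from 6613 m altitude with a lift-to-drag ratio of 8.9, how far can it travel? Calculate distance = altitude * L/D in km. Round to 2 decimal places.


Step 1: Glide distance = altitude * L/D = 6613 * 8.9 = 58855.7 m
Step 2: Convert to km: 58855.7 / 1000 = 58.86 km

58.86


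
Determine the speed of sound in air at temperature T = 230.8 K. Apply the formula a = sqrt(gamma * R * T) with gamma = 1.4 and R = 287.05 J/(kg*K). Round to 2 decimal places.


Step 1: gamma * R * T = 1.4 * 287.05 * 230.8 = 92751.596
Step 2: a = sqrt(92751.596) = 304.55 m/s

304.55


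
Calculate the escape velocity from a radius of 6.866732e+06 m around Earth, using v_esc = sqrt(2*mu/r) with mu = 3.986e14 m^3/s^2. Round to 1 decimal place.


Step 1: 2*mu/r = 2 * 3.986e14 / 6.866732e+06 = 116095982.7761
Step 2: v_esc = sqrt(116095982.7761) = 10774.8 m/s

10774.8


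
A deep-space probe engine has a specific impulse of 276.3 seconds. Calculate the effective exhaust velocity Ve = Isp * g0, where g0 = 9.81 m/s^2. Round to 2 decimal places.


Step 1: Ve = Isp * g0 = 276.3 * 9.81
Step 2: Ve = 2710.50 m/s

2710.50


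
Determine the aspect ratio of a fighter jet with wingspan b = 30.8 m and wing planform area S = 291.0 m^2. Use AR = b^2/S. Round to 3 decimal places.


Step 1: b^2 = 30.8^2 = 948.64
Step 2: AR = 948.64 / 291.0 = 3.260

3.260


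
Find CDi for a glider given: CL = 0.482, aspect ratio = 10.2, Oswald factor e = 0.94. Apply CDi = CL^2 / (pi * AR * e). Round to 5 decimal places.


Step 1: CL^2 = 0.482^2 = 0.232324
Step 2: pi * AR * e = 3.14159 * 10.2 * 0.94 = 30.12159
Step 3: CDi = 0.232324 / 30.12159 = 0.00771

0.00771


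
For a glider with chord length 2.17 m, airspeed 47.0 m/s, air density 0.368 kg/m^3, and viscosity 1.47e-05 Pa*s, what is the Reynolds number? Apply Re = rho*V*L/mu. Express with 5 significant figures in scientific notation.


Step 1: Numerator = rho * V * L = 0.368 * 47.0 * 2.17 = 37.53232
Step 2: Re = 37.53232 / 1.47e-05
Step 3: Re = 2.5532e+06

2.5532e+06


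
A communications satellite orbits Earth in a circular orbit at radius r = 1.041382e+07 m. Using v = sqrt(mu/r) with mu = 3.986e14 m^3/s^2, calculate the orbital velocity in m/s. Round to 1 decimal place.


Step 1: mu / r = 3.986e14 / 1.041382e+07 = 38276060.0817
Step 2: v = sqrt(38276060.0817) = 6186.8 m/s

6186.8


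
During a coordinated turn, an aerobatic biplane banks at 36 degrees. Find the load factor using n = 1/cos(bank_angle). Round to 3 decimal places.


Step 1: Convert 36 degrees to radians = 0.628319
Step 2: cos(36 deg) = 0.809017
Step 3: n = 1 / 0.809017 = 1.236

1.236


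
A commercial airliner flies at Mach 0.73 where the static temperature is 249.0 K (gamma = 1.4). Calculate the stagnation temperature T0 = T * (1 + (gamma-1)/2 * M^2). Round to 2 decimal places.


Step 1: (gamma-1)/2 = 0.2
Step 2: M^2 = 0.5329
Step 3: 1 + 0.2 * 0.5329 = 1.10658
Step 4: T0 = 249.0 * 1.10658 = 275.54 K

275.54


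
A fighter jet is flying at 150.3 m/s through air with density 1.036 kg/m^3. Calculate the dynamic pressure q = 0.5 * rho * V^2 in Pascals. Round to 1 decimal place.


Step 1: V^2 = 150.3^2 = 22590.09
Step 2: q = 0.5 * 1.036 * 22590.09
Step 3: q = 11701.7 Pa

11701.7


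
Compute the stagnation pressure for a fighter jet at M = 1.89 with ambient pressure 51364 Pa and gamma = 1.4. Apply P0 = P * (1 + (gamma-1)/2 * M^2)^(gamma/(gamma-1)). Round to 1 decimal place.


Step 1: (gamma-1)/2 * M^2 = 0.2 * 3.5721 = 0.71442
Step 2: 1 + 0.71442 = 1.71442
Step 3: Exponent gamma/(gamma-1) = 3.5
Step 4: P0 = 51364 * 1.71442^3.5 = 338898.1 Pa

338898.1


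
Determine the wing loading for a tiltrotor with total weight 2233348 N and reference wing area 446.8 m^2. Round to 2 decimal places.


Step 1: Wing loading = W / S = 2233348 / 446.8
Step 2: Wing loading = 4998.54 N/m^2

4998.54


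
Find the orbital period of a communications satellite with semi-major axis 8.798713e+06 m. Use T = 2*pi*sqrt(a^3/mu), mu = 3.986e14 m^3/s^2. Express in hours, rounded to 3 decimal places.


Step 1: a^3 / mu = 6.811730e+20 / 3.986e14 = 1.708914e+06
Step 2: sqrt(1.708914e+06) = 1307.2543 s
Step 3: T = 2*pi * 1307.2543 = 8213.72 s
Step 4: T in hours = 8213.72 / 3600 = 2.282 hours

2.282


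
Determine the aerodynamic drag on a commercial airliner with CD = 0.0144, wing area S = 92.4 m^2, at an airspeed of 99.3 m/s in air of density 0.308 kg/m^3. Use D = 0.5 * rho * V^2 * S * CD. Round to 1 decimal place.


Step 1: Dynamic pressure q = 0.5 * 0.308 * 99.3^2 = 1518.5155 Pa
Step 2: Drag D = q * S * CD = 1518.5155 * 92.4 * 0.0144
Step 3: D = 2020.5 N

2020.5


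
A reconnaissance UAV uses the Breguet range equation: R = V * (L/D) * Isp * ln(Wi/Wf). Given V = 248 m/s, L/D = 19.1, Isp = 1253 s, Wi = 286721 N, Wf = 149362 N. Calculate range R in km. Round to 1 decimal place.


Step 1: Coefficient = V * (L/D) * Isp = 248 * 19.1 * 1253 = 5935210.4 m
Step 2: Wi/Wf = 286721 / 149362 = 1.919638
Step 3: ln(1.919638) = 0.652137
Step 4: R = 5935210.4 * 0.652137 = 3870568.7 m = 3870.6 km

3870.6


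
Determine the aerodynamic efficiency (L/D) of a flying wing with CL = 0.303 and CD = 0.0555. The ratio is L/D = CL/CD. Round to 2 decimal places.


Step 1: L/D = CL / CD = 0.303 / 0.0555
Step 2: L/D = 5.46

5.46


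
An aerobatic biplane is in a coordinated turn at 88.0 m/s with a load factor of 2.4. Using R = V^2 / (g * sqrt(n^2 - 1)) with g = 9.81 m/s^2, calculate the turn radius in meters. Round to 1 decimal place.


Step 1: V^2 = 88.0^2 = 7744.0
Step 2: n^2 - 1 = 2.4^2 - 1 = 4.76
Step 3: sqrt(4.76) = 2.181742
Step 4: R = 7744.0 / (9.81 * 2.181742) = 361.8 m

361.8


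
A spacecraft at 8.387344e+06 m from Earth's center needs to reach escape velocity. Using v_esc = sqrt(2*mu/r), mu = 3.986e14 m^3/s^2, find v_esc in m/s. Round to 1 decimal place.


Step 1: 2*mu/r = 2 * 3.986e14 / 8.387344e+06 = 95047967.5091
Step 2: v_esc = sqrt(95047967.5091) = 9749.3 m/s

9749.3


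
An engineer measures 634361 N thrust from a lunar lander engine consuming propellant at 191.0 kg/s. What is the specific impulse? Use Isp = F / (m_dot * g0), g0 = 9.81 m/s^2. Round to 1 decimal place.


Step 1: m_dot * g0 = 191.0 * 9.81 = 1873.71
Step 2: Isp = 634361 / 1873.71 = 338.6 s

338.6


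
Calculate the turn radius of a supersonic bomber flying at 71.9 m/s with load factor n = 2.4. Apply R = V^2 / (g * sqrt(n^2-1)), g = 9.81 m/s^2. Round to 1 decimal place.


Step 1: V^2 = 71.9^2 = 5169.61
Step 2: n^2 - 1 = 2.4^2 - 1 = 4.76
Step 3: sqrt(4.76) = 2.181742
Step 4: R = 5169.61 / (9.81 * 2.181742) = 241.5 m

241.5


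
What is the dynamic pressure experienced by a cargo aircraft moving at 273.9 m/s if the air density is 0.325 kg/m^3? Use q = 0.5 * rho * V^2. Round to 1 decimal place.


Step 1: V^2 = 273.9^2 = 75021.21
Step 2: q = 0.5 * 0.325 * 75021.21
Step 3: q = 12190.9 Pa

12190.9


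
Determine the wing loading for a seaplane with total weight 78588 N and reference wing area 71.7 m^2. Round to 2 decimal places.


Step 1: Wing loading = W / S = 78588 / 71.7
Step 2: Wing loading = 1096.07 N/m^2

1096.07


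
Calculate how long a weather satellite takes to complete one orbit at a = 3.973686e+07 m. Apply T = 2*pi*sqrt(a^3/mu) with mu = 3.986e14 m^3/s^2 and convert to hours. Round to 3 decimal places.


Step 1: a^3 / mu = 6.274522e+22 / 3.986e14 = 1.574140e+08
Step 2: sqrt(1.574140e+08) = 12546.4735 s
Step 3: T = 2*pi * 12546.4735 = 78831.82 s
Step 4: T in hours = 78831.82 / 3600 = 21.898 hours

21.898


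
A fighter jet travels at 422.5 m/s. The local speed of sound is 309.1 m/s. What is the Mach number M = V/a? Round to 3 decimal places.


Step 1: M = V / a = 422.5 / 309.1
Step 2: M = 1.367

1.367


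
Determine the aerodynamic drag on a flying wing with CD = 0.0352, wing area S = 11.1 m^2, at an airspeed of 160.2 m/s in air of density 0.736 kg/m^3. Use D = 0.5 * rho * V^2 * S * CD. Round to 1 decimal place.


Step 1: Dynamic pressure q = 0.5 * 0.736 * 160.2^2 = 9444.3667 Pa
Step 2: Drag D = q * S * CD = 9444.3667 * 11.1 * 0.0352
Step 3: D = 3690.1 N

3690.1


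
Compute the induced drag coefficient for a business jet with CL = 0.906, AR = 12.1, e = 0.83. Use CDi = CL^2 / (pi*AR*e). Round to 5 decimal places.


Step 1: CL^2 = 0.906^2 = 0.820836
Step 2: pi * AR * e = 3.14159 * 12.1 * 0.83 = 31.551015
Step 3: CDi = 0.820836 / 31.551015 = 0.02602

0.02602


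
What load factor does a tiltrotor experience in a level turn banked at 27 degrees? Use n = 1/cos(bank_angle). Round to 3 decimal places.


Step 1: Convert 27 degrees to radians = 0.471239
Step 2: cos(27 deg) = 0.891007
Step 3: n = 1 / 0.891007 = 1.122

1.122


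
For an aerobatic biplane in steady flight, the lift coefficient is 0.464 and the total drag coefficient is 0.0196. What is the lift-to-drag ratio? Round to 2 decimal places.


Step 1: L/D = CL / CD = 0.464 / 0.0196
Step 2: L/D = 23.67

23.67


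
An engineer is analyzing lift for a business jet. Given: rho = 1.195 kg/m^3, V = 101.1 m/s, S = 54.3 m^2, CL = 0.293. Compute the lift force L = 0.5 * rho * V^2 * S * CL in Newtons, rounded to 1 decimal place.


Step 1: Calculate dynamic pressure q = 0.5 * 1.195 * 101.1^2 = 0.5 * 1.195 * 10221.21 = 6107.173 Pa
Step 2: Multiply by wing area and lift coefficient: L = 6107.173 * 54.3 * 0.293
Step 3: L = 331619.4925 * 0.293 = 97164.5 N

97164.5


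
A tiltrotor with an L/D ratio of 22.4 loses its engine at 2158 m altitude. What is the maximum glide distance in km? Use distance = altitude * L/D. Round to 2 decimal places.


Step 1: Glide distance = altitude * L/D = 2158 * 22.4 = 48339.2 m
Step 2: Convert to km: 48339.2 / 1000 = 48.34 km

48.34


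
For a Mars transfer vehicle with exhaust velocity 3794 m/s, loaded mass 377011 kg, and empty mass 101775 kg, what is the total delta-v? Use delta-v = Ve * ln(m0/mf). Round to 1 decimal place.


Step 1: Mass ratio m0/mf = 377011 / 101775 = 3.704358
Step 2: ln(3.704358) = 1.30951
Step 3: delta-v = 3794 * 1.30951 = 4968.3 m/s

4968.3


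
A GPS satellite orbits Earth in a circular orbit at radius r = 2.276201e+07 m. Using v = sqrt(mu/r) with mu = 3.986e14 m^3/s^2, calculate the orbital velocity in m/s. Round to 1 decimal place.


Step 1: mu / r = 3.986e14 / 2.276201e+07 = 17511634.5173
Step 2: v = sqrt(17511634.5173) = 4184.7 m/s

4184.7


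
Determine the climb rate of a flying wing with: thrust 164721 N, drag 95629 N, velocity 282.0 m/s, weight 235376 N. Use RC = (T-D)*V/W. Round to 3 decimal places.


Step 1: Excess thrust = T - D = 164721 - 95629 = 69092 N
Step 2: Excess power = 69092 * 282.0 = 19483944.0 W
Step 3: RC = 19483944.0 / 235376 = 82.778 m/s

82.778


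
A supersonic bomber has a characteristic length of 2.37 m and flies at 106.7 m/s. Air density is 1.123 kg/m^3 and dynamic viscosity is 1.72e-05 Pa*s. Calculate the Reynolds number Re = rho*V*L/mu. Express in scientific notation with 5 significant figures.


Step 1: Numerator = rho * V * L = 1.123 * 106.7 * 2.37 = 283.983117
Step 2: Re = 283.983117 / 1.72e-05
Step 3: Re = 1.6511e+07

1.6511e+07


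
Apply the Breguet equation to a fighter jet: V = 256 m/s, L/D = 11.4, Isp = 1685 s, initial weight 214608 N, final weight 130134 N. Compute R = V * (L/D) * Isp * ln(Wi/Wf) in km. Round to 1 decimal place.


Step 1: Coefficient = V * (L/D) * Isp = 256 * 11.4 * 1685 = 4917504.0 m
Step 2: Wi/Wf = 214608 / 130134 = 1.649131
Step 3: ln(1.649131) = 0.500248
Step 4: R = 4917504.0 * 0.500248 = 2459973.6 m = 2460.0 km

2460.0


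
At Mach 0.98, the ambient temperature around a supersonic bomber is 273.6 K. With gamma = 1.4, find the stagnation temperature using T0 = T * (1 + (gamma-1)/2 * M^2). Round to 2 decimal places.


Step 1: (gamma-1)/2 = 0.2
Step 2: M^2 = 0.9604
Step 3: 1 + 0.2 * 0.9604 = 1.19208
Step 4: T0 = 273.6 * 1.19208 = 326.15 K

326.15


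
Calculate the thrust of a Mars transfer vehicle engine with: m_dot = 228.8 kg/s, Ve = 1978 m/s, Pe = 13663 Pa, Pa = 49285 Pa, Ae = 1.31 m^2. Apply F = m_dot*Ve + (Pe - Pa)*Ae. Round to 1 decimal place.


Step 1: Momentum thrust = m_dot * Ve = 228.8 * 1978 = 452566.4 N
Step 2: Pressure thrust = (Pe - Pa) * Ae = (13663 - 49285) * 1.31 = -46664.82 N
Step 3: Total thrust F = 452566.4 + -46664.82 = 405901.6 N

405901.6


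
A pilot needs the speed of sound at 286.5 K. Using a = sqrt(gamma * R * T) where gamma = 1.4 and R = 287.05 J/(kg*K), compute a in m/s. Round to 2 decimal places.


Step 1: gamma * R * T = 1.4 * 287.05 * 286.5 = 115135.755
Step 2: a = sqrt(115135.755) = 339.32 m/s

339.32


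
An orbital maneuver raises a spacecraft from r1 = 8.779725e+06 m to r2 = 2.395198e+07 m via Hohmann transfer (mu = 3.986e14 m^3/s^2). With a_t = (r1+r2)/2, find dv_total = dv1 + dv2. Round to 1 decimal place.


Step 1: Transfer semi-major axis a_t = (8.779725e+06 + 2.395198e+07) / 2 = 1.636585e+07 m
Step 2: v1 (circular at r1) = sqrt(mu/r1) = 6737.96 m/s
Step 3: v_t1 = sqrt(mu*(2/r1 - 1/a_t)) = 8151.35 m/s
Step 4: dv1 = |8151.35 - 6737.96| = 1413.39 m/s
Step 5: v2 (circular at r2) = 4079.42 m/s, v_t2 = 2987.92 m/s
Step 6: dv2 = |4079.42 - 2987.92| = 1091.49 m/s
Step 7: Total delta-v = 1413.39 + 1091.49 = 2504.9 m/s

2504.9


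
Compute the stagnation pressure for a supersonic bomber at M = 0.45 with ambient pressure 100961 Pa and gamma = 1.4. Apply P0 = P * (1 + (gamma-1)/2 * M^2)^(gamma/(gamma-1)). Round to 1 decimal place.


Step 1: (gamma-1)/2 * M^2 = 0.2 * 0.2025 = 0.0405
Step 2: 1 + 0.0405 = 1.0405
Step 3: Exponent gamma/(gamma-1) = 3.5
Step 4: P0 = 100961 * 1.0405^3.5 = 116011.5 Pa

116011.5


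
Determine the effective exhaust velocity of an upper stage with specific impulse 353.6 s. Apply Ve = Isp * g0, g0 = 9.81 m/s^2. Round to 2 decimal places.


Step 1: Ve = Isp * g0 = 353.6 * 9.81
Step 2: Ve = 3468.82 m/s

3468.82


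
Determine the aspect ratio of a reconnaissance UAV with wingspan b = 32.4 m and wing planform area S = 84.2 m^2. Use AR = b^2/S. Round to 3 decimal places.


Step 1: b^2 = 32.4^2 = 1049.76
Step 2: AR = 1049.76 / 84.2 = 12.467

12.467


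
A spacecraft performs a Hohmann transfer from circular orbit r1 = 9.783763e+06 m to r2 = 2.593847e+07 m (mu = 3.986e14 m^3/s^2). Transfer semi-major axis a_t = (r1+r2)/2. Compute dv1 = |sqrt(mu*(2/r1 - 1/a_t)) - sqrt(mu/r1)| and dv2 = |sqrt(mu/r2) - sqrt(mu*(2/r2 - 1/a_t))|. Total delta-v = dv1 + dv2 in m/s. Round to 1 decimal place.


Step 1: Transfer semi-major axis a_t = (9.783763e+06 + 2.593847e+07) / 2 = 1.786112e+07 m
Step 2: v1 (circular at r1) = sqrt(mu/r1) = 6382.87 m/s
Step 3: v_t1 = sqrt(mu*(2/r1 - 1/a_t)) = 7691.9 m/s
Step 4: dv1 = |7691.9 - 6382.87| = 1309.03 m/s
Step 5: v2 (circular at r2) = 3920.09 m/s, v_t2 = 2901.32 m/s
Step 6: dv2 = |3920.09 - 2901.32| = 1018.78 m/s
Step 7: Total delta-v = 1309.03 + 1018.78 = 2327.8 m/s

2327.8


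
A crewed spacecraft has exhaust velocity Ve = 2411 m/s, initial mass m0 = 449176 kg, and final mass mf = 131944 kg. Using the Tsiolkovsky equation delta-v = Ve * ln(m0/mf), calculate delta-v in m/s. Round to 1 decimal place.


Step 1: Mass ratio m0/mf = 449176 / 131944 = 3.404293
Step 2: ln(3.404293) = 1.225037
Step 3: delta-v = 2411 * 1.225037 = 2953.6 m/s

2953.6


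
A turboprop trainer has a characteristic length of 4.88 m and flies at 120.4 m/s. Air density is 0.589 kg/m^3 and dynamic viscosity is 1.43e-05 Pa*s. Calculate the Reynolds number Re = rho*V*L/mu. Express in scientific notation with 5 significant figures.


Step 1: Numerator = rho * V * L = 0.589 * 120.4 * 4.88 = 346.068128
Step 2: Re = 346.068128 / 1.43e-05
Step 3: Re = 2.4201e+07

2.4201e+07


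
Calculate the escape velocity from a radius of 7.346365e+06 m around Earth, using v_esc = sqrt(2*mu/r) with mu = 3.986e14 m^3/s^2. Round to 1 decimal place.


Step 1: 2*mu/r = 2 * 3.986e14 / 7.346365e+06 = 108516252.5957
Step 2: v_esc = sqrt(108516252.5957) = 10417.1 m/s

10417.1


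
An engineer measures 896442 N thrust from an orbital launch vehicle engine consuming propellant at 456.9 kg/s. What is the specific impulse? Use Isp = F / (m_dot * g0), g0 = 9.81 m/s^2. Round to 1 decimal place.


Step 1: m_dot * g0 = 456.9 * 9.81 = 4482.19
Step 2: Isp = 896442 / 4482.19 = 200.0 s

200.0


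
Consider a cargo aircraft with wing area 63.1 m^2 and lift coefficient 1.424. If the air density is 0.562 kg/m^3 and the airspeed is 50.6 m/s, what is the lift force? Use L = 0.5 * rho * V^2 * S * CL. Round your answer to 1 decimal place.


Step 1: Calculate dynamic pressure q = 0.5 * 0.562 * 50.6^2 = 0.5 * 0.562 * 2560.36 = 719.4612 Pa
Step 2: Multiply by wing area and lift coefficient: L = 719.4612 * 63.1 * 1.424
Step 3: L = 45397.9992 * 1.424 = 64646.8 N

64646.8


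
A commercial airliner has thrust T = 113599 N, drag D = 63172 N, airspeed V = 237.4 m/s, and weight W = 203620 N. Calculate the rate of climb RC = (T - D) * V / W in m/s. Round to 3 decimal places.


Step 1: Excess thrust = T - D = 113599 - 63172 = 50427 N
Step 2: Excess power = 50427 * 237.4 = 11971369.8 W
Step 3: RC = 11971369.8 / 203620 = 58.793 m/s

58.793


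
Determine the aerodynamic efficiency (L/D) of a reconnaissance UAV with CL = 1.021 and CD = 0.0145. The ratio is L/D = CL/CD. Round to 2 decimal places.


Step 1: L/D = CL / CD = 1.021 / 0.0145
Step 2: L/D = 70.41

70.41


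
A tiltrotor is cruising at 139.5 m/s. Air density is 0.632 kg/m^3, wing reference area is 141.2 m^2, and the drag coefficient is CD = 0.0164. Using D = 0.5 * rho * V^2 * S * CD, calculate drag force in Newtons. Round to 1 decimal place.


Step 1: Dynamic pressure q = 0.5 * 0.632 * 139.5^2 = 6149.439 Pa
Step 2: Drag D = q * S * CD = 6149.439 * 141.2 * 0.0164
Step 3: D = 14240.1 N

14240.1


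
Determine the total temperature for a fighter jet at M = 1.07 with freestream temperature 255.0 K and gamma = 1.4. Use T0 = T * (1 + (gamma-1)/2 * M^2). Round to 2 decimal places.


Step 1: (gamma-1)/2 = 0.2
Step 2: M^2 = 1.1449
Step 3: 1 + 0.2 * 1.1449 = 1.22898
Step 4: T0 = 255.0 * 1.22898 = 313.39 K

313.39


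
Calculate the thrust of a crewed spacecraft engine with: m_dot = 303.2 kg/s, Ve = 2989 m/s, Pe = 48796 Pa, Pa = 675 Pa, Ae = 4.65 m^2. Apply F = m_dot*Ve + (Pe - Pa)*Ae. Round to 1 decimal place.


Step 1: Momentum thrust = m_dot * Ve = 303.2 * 2989 = 906264.8 N
Step 2: Pressure thrust = (Pe - Pa) * Ae = (48796 - 675) * 4.65 = 223762.65 N
Step 3: Total thrust F = 906264.8 + 223762.65 = 1130027.5 N

1130027.5


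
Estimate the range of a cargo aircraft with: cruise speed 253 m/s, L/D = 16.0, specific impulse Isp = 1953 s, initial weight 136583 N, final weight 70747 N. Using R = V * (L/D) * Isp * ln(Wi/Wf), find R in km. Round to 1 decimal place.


Step 1: Coefficient = V * (L/D) * Isp = 253 * 16.0 * 1953 = 7905744.0 m
Step 2: Wi/Wf = 136583 / 70747 = 1.930584
Step 3: ln(1.930584) = 0.657822
Step 4: R = 7905744.0 * 0.657822 = 5200575.1 m = 5200.6 km

5200.6


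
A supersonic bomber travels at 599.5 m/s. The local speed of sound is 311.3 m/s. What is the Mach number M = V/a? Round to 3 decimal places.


Step 1: M = V / a = 599.5 / 311.3
Step 2: M = 1.926

1.926


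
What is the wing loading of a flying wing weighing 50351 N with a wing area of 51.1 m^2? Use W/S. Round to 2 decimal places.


Step 1: Wing loading = W / S = 50351 / 51.1
Step 2: Wing loading = 985.34 N/m^2

985.34


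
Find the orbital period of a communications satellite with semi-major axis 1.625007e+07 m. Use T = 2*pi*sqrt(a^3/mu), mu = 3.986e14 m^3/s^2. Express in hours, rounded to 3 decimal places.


Step 1: a^3 / mu = 4.291071e+21 / 3.986e14 = 1.076536e+07
Step 2: sqrt(1.076536e+07) = 3281.0603 s
Step 3: T = 2*pi * 3281.0603 = 20615.51 s
Step 4: T in hours = 20615.51 / 3600 = 5.727 hours

5.727


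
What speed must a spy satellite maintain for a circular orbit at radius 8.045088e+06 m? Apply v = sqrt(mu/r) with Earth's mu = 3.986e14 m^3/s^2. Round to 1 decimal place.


Step 1: mu / r = 3.986e14 / 8.045088e+06 = 49545760.0961
Step 2: v = sqrt(49545760.0961) = 7038.9 m/s

7038.9


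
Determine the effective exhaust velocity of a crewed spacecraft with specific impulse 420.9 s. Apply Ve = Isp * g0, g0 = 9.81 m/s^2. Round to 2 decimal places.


Step 1: Ve = Isp * g0 = 420.9 * 9.81
Step 2: Ve = 4129.03 m/s

4129.03


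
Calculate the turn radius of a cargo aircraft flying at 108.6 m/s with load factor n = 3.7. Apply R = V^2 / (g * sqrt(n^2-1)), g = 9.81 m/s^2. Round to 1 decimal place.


Step 1: V^2 = 108.6^2 = 11793.96
Step 2: n^2 - 1 = 3.7^2 - 1 = 12.69
Step 3: sqrt(12.69) = 3.562303
Step 4: R = 11793.96 / (9.81 * 3.562303) = 337.5 m

337.5


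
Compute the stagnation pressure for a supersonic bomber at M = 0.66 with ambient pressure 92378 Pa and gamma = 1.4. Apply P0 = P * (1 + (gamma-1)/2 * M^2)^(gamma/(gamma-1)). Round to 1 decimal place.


Step 1: (gamma-1)/2 * M^2 = 0.2 * 0.4356 = 0.08712
Step 2: 1 + 0.08712 = 1.08712
Step 3: Exponent gamma/(gamma-1) = 3.5
Step 4: P0 = 92378 * 1.08712^3.5 = 123748.4 Pa

123748.4


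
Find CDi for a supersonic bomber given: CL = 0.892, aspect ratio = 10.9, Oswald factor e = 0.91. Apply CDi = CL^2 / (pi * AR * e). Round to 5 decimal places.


Step 1: CL^2 = 0.892^2 = 0.795664
Step 2: pi * AR * e = 3.14159 * 10.9 * 0.91 = 31.161458
Step 3: CDi = 0.795664 / 31.161458 = 0.02553

0.02553


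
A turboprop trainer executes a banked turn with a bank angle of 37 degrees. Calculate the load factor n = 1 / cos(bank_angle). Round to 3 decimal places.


Step 1: Convert 37 degrees to radians = 0.645772
Step 2: cos(37 deg) = 0.798636
Step 3: n = 1 / 0.798636 = 1.252

1.252


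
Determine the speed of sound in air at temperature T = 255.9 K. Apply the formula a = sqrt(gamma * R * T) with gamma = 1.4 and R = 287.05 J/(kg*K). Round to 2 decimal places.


Step 1: gamma * R * T = 1.4 * 287.05 * 255.9 = 102838.533
Step 2: a = sqrt(102838.533) = 320.68 m/s

320.68


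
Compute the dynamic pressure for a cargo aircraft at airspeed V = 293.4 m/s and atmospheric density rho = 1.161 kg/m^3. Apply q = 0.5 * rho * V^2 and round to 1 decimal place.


Step 1: V^2 = 293.4^2 = 86083.56
Step 2: q = 0.5 * 1.161 * 86083.56
Step 3: q = 49971.5 Pa

49971.5


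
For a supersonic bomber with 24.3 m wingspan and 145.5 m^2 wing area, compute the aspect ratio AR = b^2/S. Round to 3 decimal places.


Step 1: b^2 = 24.3^2 = 590.49
Step 2: AR = 590.49 / 145.5 = 4.058

4.058


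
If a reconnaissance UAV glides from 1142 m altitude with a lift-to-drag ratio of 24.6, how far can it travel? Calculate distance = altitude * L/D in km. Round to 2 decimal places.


Step 1: Glide distance = altitude * L/D = 1142 * 24.6 = 28093.2 m
Step 2: Convert to km: 28093.2 / 1000 = 28.09 km

28.09


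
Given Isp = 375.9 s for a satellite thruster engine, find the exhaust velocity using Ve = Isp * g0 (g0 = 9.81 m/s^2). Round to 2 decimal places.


Step 1: Ve = Isp * g0 = 375.9 * 9.81
Step 2: Ve = 3687.58 m/s

3687.58


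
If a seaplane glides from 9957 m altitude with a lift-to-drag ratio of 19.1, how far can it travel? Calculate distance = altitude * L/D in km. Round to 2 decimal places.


Step 1: Glide distance = altitude * L/D = 9957 * 19.1 = 190178.7 m
Step 2: Convert to km: 190178.7 / 1000 = 190.18 km

190.18


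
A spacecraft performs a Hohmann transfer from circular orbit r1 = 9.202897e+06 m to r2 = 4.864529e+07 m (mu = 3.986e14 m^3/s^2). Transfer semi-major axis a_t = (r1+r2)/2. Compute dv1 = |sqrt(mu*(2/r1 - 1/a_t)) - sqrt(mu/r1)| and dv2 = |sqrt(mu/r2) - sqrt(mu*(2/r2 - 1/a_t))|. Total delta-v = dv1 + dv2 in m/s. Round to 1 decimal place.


Step 1: Transfer semi-major axis a_t = (9.202897e+06 + 4.864529e+07) / 2 = 2.892409e+07 m
Step 2: v1 (circular at r1) = sqrt(mu/r1) = 6581.22 m/s
Step 3: v_t1 = sqrt(mu*(2/r1 - 1/a_t)) = 8534.87 m/s
Step 4: dv1 = |8534.87 - 6581.22| = 1953.65 m/s
Step 5: v2 (circular at r2) = 2862.52 m/s, v_t2 = 1614.66 m/s
Step 6: dv2 = |2862.52 - 1614.66| = 1247.86 m/s
Step 7: Total delta-v = 1953.65 + 1247.86 = 3201.5 m/s

3201.5


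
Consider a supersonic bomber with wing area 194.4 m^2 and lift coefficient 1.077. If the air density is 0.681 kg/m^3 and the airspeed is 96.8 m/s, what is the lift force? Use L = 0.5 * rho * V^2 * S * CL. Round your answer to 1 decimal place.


Step 1: Calculate dynamic pressure q = 0.5 * 0.681 * 96.8^2 = 0.5 * 0.681 * 9370.24 = 3190.5667 Pa
Step 2: Multiply by wing area and lift coefficient: L = 3190.5667 * 194.4 * 1.077
Step 3: L = 620246.1704 * 1.077 = 668005.1 N

668005.1


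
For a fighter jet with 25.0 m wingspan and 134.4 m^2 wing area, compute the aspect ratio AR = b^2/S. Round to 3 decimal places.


Step 1: b^2 = 25.0^2 = 625.0
Step 2: AR = 625.0 / 134.4 = 4.650

4.650


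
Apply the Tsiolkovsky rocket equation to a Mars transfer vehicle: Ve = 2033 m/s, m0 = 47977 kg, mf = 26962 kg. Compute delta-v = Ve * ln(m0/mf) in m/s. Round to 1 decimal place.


Step 1: Mass ratio m0/mf = 47977 / 26962 = 1.77943
Step 2: ln(1.77943) = 0.576293
Step 3: delta-v = 2033 * 0.576293 = 1171.6 m/s

1171.6


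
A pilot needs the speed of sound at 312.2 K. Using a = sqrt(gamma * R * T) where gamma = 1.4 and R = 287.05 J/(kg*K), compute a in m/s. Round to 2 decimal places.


Step 1: gamma * R * T = 1.4 * 287.05 * 312.2 = 125463.814
Step 2: a = sqrt(125463.814) = 354.21 m/s

354.21


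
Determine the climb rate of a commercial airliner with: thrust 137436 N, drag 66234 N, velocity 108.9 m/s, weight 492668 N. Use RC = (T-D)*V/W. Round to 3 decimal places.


Step 1: Excess thrust = T - D = 137436 - 66234 = 71202 N
Step 2: Excess power = 71202 * 108.9 = 7753897.8 W
Step 3: RC = 7753897.8 / 492668 = 15.739 m/s

15.739


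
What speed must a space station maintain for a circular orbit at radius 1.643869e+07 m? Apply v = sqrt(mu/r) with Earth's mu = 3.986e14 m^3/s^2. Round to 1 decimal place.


Step 1: mu / r = 3.986e14 / 1.643869e+07 = 24247674.2368
Step 2: v = sqrt(24247674.2368) = 4924.2 m/s

4924.2


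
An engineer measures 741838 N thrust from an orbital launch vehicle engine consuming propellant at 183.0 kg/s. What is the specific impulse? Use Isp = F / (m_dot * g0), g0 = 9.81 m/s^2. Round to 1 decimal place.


Step 1: m_dot * g0 = 183.0 * 9.81 = 1795.23
Step 2: Isp = 741838 / 1795.23 = 413.2 s

413.2


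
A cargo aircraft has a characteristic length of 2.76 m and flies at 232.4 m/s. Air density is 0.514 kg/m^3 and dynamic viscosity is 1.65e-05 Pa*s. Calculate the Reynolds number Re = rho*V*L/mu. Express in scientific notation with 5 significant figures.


Step 1: Numerator = rho * V * L = 0.514 * 232.4 * 2.76 = 329.691936
Step 2: Re = 329.691936 / 1.65e-05
Step 3: Re = 1.9981e+07

1.9981e+07


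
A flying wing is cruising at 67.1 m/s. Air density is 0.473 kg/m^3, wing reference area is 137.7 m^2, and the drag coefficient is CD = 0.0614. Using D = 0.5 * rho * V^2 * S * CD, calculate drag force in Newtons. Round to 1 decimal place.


Step 1: Dynamic pressure q = 0.5 * 0.473 * 67.1^2 = 1064.82 Pa
Step 2: Drag D = q * S * CD = 1064.82 * 137.7 * 0.0614
Step 3: D = 9002.8 N

9002.8


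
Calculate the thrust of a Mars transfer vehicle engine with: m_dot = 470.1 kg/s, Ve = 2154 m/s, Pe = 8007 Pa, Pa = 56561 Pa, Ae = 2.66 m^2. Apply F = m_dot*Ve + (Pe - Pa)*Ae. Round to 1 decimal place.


Step 1: Momentum thrust = m_dot * Ve = 470.1 * 2154 = 1012595.4 N
Step 2: Pressure thrust = (Pe - Pa) * Ae = (8007 - 56561) * 2.66 = -129153.64 N
Step 3: Total thrust F = 1012595.4 + -129153.64 = 883441.8 N

883441.8


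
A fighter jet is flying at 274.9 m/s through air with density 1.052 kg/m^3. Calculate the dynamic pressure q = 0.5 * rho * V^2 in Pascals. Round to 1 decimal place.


Step 1: V^2 = 274.9^2 = 75570.01
Step 2: q = 0.5 * 1.052 * 75570.01
Step 3: q = 39749.8 Pa

39749.8


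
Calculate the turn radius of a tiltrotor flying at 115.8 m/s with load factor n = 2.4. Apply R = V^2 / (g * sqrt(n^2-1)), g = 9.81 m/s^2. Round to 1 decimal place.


Step 1: V^2 = 115.8^2 = 13409.64
Step 2: n^2 - 1 = 2.4^2 - 1 = 4.76
Step 3: sqrt(4.76) = 2.181742
Step 4: R = 13409.64 / (9.81 * 2.181742) = 626.5 m

626.5


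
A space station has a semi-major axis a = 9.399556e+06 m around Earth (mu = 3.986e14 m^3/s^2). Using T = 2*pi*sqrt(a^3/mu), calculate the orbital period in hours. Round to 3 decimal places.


Step 1: a^3 / mu = 8.304663e+20 / 3.986e14 = 2.083458e+06
Step 2: sqrt(2.083458e+06) = 1443.4188 s
Step 3: T = 2*pi * 1443.4188 = 9069.27 s
Step 4: T in hours = 9069.27 / 3600 = 2.519 hours

2.519
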